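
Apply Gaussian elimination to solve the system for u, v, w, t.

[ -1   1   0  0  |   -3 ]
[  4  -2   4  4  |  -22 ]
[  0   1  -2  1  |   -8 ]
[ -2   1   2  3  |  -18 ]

(-2, -5, -1, -5)

Forward elimination on [A|b]:
R2 <- R2 - (-4)*R1:  [   0    2    4    4  -34 ]
R4 <- R4 - (2)*R1:  [   0   -1    2    3  -12 ]
R3 <- R3 - (1/2)*R2:  [  0   0  -4  -1   9 ]
R4 <- R4 - (-1/2)*R2:  [   0    0    4    5  -29 ]
R4 <- R4 - (-1)*R3:  [   0    0    0    4  -20 ]
Row echelon form:
[ -1  1   0   0  |   -3 ]
[  0  2   4   4  |  -34 ]
[  0  0  -4  -1  |    9 ]
[  0  0   0   4  |  -20 ]
Back-substitution:
t = (-20) / 4 = -5
w = (9 - (-1)*(-5)) / -4 = -1
v = (-34 - (4)*(-1) - (4)*(-5)) / 2 = -5
u = (-3 - (1)*(-5)) / -1 = -2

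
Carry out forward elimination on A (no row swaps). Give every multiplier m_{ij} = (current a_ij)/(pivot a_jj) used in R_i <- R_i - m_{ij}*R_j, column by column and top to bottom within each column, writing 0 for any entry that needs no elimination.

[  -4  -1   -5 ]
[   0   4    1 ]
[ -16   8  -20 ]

multipliers: 0, 4, 3

Forward elimination:
R2: entry in column 1 is already 0 -> m_{21} = 0 (no row operation needed)
R3 <- R3 - (4)*R1:  [  0  12   0 ]
R3 <- R3 - (3)*R2:  [  0   0  -3 ]
Multipliers (in order of application): m_{21} = 0, m_{31} = 4, m_{32} = 3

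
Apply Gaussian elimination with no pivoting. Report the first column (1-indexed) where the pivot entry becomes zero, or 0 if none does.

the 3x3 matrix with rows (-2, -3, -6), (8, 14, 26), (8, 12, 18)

Naive forward elimination:
R2 <- R2 - (-4)*R1:  [ 0  2  2 ]
R3 <- R3 - (-4)*R1:  [  0   0  -6 ]
All pivots nonzero; naive elimination completes without hitting a zero pivot.

first zero-pivot column = 0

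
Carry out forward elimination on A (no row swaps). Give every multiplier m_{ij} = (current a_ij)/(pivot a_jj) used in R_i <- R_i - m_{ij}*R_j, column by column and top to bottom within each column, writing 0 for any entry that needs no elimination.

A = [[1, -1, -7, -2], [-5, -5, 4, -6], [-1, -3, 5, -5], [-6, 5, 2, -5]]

Forward elimination:
R2 <- R2 - (-5)*R1:  [   0  -10  -31  -16 ]
R3 <- R3 - (-1)*R1:  [  0  -4  -2  -7 ]
R4 <- R4 - (-6)*R1:  [   0   -1  -40  -17 ]
R3 <- R3 - (2/5)*R2:  [    0     0  52/5  -3/5 ]
R4 <- R4 - (1/10)*R2:  [       0        0  -369/10    -77/5 ]
R4 <- R4 - (-369/104)*R3:  [         0          0          0  -1823/104 ]
Multipliers (in order of application): m_{21} = -5, m_{31} = -1, m_{41} = -6, m_{32} = 2/5, m_{42} = 1/10, m_{43} = -369/104

multipliers: -5, -1, -6, 2/5, 1/10, -369/104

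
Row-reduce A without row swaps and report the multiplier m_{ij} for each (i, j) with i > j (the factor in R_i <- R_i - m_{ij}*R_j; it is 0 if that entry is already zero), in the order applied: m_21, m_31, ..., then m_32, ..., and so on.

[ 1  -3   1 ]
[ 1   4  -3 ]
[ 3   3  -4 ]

multipliers: 1, 3, 12/7

Forward elimination:
R2 <- R2 - (1)*R1:  [  0   7  -4 ]
R3 <- R3 - (3)*R1:  [  0  12  -7 ]
R3 <- R3 - (12/7)*R2:  [    0     0  -1/7 ]
Multipliers (in order of application): m_{21} = 1, m_{31} = 3, m_{32} = 12/7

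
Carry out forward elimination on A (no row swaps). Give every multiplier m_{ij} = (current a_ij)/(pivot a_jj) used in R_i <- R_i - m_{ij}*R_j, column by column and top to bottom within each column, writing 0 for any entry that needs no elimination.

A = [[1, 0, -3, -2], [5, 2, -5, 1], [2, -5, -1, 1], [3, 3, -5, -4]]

multipliers: 5, 2, 3, -5/2, 3/2, -11/30

Forward elimination:
R2 <- R2 - (5)*R1:  [  0   2  10  11 ]
R3 <- R3 - (2)*R1:  [  0  -5   5   5 ]
R4 <- R4 - (3)*R1:  [ 0  3  4  2 ]
R3 <- R3 - (-5/2)*R2:  [    0     0    30  65/2 ]
R4 <- R4 - (3/2)*R2:  [     0      0    -11  -29/2 ]
R4 <- R4 - (-11/30)*R3:  [      0       0       0  -31/12 ]
Multipliers (in order of application): m_{21} = 5, m_{31} = 2, m_{41} = 3, m_{32} = -5/2, m_{42} = 3/2, m_{43} = -11/30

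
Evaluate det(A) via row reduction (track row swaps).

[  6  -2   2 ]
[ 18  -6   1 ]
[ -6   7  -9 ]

det(A) = 150

Forward elimination:
R2 <- R2 - (3)*R1:  [  0   0  -5 ]
R3 <- R3 - (-1)*R1:  [  0   5  -7 ]
R2 <-> R3   (pivot in column 2 was zero)
[ 6  -2   2 ]
[ 0   5  -7 ]
[ 0   0  -5 ]
Upper-triangular form:
[ 6  -2   2 ]
[ 0   5  -7 ]
[ 0   0  -5 ]
det(A) = (-1)^1 * (6) * (5) * (-5) = 150  (1 row swap -> sign -1)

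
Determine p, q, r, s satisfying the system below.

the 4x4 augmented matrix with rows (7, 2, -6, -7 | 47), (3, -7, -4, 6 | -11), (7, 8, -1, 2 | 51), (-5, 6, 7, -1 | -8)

Forward elimination on [A|b]:
R2 <- R2 - (3/7)*R1:  [      0   -55/7   -10/7       9  -218/7 ]
R3 <- R3 - (1)*R1:  [ 0  6  5  9  4 ]
R4 <- R4 - (-5/7)*R1:  [     0   52/7   19/7     -6  179/7 ]
R3 <- R3 - (-42/55)*R2:  [        0         0     43/11    873/55  -1088/55 ]
R4 <- R4 - (-52/55)*R2:  [       0        0    15/11   138/55  -213/55 ]
R4 <- R4 - (15/43)*R3:  [        0         0         0  -651/215   651/215 ]
Row echelon form:
[ 7      2     -6        -7  |        47 ]
[ 0  -55/7  -10/7         9  |    -218/7 ]
[ 0      0  43/11    873/55  |  -1088/55 ]
[ 0      0      0  -651/215  |   651/215 ]
Back-substitution:
s = (651/215) / (-651/215) = -1
r = (-1088/55 - (873/55)*(-1)) / (43/11) = -1
q = (-218/7 - (-10/7)*(-1) - (9)*(-1)) / (-55/7) = 3
p = (47 - (2)*(3) - (-6)*(-1) - (-7)*(-1)) / 7 = 4

(4, 3, -1, -1)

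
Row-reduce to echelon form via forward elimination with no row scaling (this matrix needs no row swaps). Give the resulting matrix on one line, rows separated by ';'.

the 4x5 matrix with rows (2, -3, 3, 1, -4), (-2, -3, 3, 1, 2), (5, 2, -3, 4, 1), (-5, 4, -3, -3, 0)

Forward elimination:
R2 <- R2 - (-1)*R1:  [  0  -6   6   2  -2 ]
R3 <- R3 - (5/2)*R1:  [     0   19/2  -21/2    3/2     11 ]
R4 <- R4 - (-5/2)*R1:  [    0  -7/2   9/2  -1/2   -10 ]
R3 <- R3 - (-19/12)*R2:  [    0     0    -1  14/3  47/6 ]
R4 <- R4 - (7/12)*R2:  [     0      0      1   -5/3  -53/6 ]
R4 <- R4 - (-1)*R3:  [  0   0   0   3  -1 ]
Row echelon form:
[ 2  -3   3     1    -4 ]
[ 0  -6   6     2    -2 ]
[ 0   0  -1  14/3  47/6 ]
[ 0   0   0     3    -1 ]

REF = [2 -3 3 1 -4; 0 -6 6 2 -2; 0 0 -1 14/3 47/6; 0 0 0 3 -1]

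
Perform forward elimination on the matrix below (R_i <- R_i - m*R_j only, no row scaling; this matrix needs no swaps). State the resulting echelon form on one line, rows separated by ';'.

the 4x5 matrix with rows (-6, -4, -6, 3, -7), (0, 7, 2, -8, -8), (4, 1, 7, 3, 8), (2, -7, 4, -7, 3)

Forward elimination:
R3 <- R3 - (-2/3)*R1:  [    0  -5/3     3     5  10/3 ]
R4 <- R4 - (-1/3)*R1:  [     0  -25/3      2     -6    2/3 ]
R3 <- R3 - (-5/21)*R2:  [     0      0  73/21  65/21   10/7 ]
R4 <- R4 - (-25/21)*R2:  [       0        0    92/21  -326/21    -62/7 ]
R4 <- R4 - (92/73)*R3:  [        0         0         0  -1418/73   -778/73 ]
Row echelon form:
[ -6  -4     -6         3       -7 ]
[  0   7      2        -8       -8 ]
[  0   0  73/21     65/21     10/7 ]
[  0   0      0  -1418/73  -778/73 ]

REF = [-6 -4 -6 3 -7; 0 7 2 -8 -8; 0 0 73/21 65/21 10/7; 0 0 0 -1418/73 -778/73]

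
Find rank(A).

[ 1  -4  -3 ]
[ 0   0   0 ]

rank(A) = 1

Row reduction:
Row echelon form:
[ 1  -4  -3 ]
[ 0   0   0 ]
Nonzero rows / pivot columns: 1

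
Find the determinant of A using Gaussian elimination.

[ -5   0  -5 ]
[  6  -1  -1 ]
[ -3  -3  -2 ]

Forward elimination:
R2 <- R2 - (-6/5)*R1:  [  0  -1  -7 ]
R3 <- R3 - (3/5)*R1:  [  0  -3   1 ]
R3 <- R3 - (3)*R2:  [  0   0  22 ]
Upper-triangular form:
[ -5   0  -5 ]
[  0  -1  -7 ]
[  0   0  22 ]
det(A) = (-1)^0 * (-5) * (-1) * (22) = 110  (0 row swaps -> sign +1)

det(A) = 110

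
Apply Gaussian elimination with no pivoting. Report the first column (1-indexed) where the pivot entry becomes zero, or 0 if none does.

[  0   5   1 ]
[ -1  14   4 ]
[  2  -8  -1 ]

Naive forward elimination:
Pivot entry (1,1) is zero but row 2 has -1 in column 1 -> naive elimination stops; a row interchange (e.g. R1 <-> R2) would be required here.

first zero-pivot column = 1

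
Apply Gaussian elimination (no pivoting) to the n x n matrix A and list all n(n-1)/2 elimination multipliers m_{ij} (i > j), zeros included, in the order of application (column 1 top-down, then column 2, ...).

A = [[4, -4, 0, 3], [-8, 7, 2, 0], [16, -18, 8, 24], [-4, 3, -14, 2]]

multipliers: -2, 4, -1, 2, 1, -4

Forward elimination:
R2 <- R2 - (-2)*R1:  [  0  -1   2   6 ]
R3 <- R3 - (4)*R1:  [  0  -2   8  12 ]
R4 <- R4 - (-1)*R1:  [   0   -1  -14    5 ]
R3 <- R3 - (2)*R2:  [ 0  0  4  0 ]
R4 <- R4 - (1)*R2:  [   0    0  -16   -1 ]
R4 <- R4 - (-4)*R3:  [  0   0   0  -1 ]
Multipliers (in order of application): m_{21} = -2, m_{31} = 4, m_{41} = -1, m_{32} = 2, m_{42} = 1, m_{43} = -4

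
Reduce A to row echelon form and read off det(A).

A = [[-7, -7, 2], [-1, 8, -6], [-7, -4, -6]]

det(A) = 372

Forward elimination:
R2 <- R2 - (1/7)*R1:  [     0      9  -44/7 ]
R3 <- R3 - (1)*R1:  [  0   3  -8 ]
R3 <- R3 - (1/3)*R2:  [       0        0  -124/21 ]
Upper-triangular form:
[ -7  -7        2 ]
[  0   9    -44/7 ]
[  0   0  -124/21 ]
det(A) = (-1)^0 * (-7) * (9) * (-124/21) = 372  (0 row swaps -> sign +1)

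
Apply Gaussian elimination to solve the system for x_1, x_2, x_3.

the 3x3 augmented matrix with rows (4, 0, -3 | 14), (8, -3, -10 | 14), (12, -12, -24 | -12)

Forward elimination on [A|b]:
R2 <- R2 - (2)*R1:  [   0   -3   -4  -14 ]
R3 <- R3 - (3)*R1:  [   0  -12  -15  -54 ]
R3 <- R3 - (4)*R2:  [ 0  0  1  2 ]
Row echelon form:
[ 4   0  -3  |   14 ]
[ 0  -3  -4  |  -14 ]
[ 0   0   1  |    2 ]
Back-substitution:
x_3 = (2) / 1 = 2
x_2 = (-14 - (-4)*(2)) / -3 = 2
x_1 = (14 - (-3)*(2)) / 4 = 5

(5, 2, 2)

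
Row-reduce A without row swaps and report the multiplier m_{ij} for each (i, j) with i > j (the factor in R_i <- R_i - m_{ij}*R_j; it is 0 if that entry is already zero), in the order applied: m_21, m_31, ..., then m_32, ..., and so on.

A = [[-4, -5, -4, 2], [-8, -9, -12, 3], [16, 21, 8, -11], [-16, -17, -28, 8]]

Forward elimination:
R2 <- R2 - (2)*R1:  [  0   1  -4  -1 ]
R3 <- R3 - (-4)*R1:  [  0   1  -8  -3 ]
R4 <- R4 - (4)*R1:  [   0    3  -12    0 ]
R3 <- R3 - (1)*R2:  [  0   0  -4  -2 ]
R4 <- R4 - (3)*R2:  [ 0  0  0  3 ]
R4: entry in column 3 is already 0 -> m_{43} = 0 (no row operation needed)
Multipliers (in order of application): m_{21} = 2, m_{31} = -4, m_{41} = 4, m_{32} = 1, m_{42} = 3, m_{43} = 0

multipliers: 2, -4, 4, 1, 3, 0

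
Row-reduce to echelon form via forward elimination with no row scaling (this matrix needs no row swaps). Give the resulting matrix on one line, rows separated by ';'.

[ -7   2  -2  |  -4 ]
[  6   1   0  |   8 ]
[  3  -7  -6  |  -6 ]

Forward elimination:
R2 <- R2 - (-6/7)*R1:  [     0   19/7  -12/7   32/7 ]
R3 <- R3 - (-3/7)*R1:  [     0  -43/7  -48/7  -54/7 ]
R3 <- R3 - (-43/19)*R2:  [       0        0  -204/19    50/19 ]
Row echelon form:
[ -7     2       -2  |     -4 ]
[  0  19/7    -12/7  |   32/7 ]
[  0     0  -204/19  |  50/19 ]

REF = [-7 2 -2 -4; 0 19/7 -12/7 32/7; 0 0 -204/19 50/19]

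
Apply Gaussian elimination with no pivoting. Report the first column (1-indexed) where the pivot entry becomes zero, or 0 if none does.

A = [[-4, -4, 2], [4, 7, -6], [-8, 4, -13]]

Naive forward elimination:
R2 <- R2 - (-1)*R1:  [  0   3  -4 ]
R3 <- R3 - (2)*R1:  [   0   12  -17 ]
R3 <- R3 - (4)*R2:  [  0   0  -1 ]
All pivots nonzero; naive elimination completes without hitting a zero pivot.

first zero-pivot column = 0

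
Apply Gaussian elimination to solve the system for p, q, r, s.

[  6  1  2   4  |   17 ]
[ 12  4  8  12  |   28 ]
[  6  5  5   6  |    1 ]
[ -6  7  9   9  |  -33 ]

Forward elimination on [A|b]:
R2 <- R2 - (2)*R1:  [  0   2   4   4  -6 ]
R3 <- R3 - (1)*R1:  [   0    4    3    2  -16 ]
R4 <- R4 - (-1)*R1:  [   0    8   11   13  -16 ]
R3 <- R3 - (2)*R2:  [  0   0  -5  -6  -4 ]
R4 <- R4 - (4)*R2:  [  0   0  -5  -3   8 ]
R4 <- R4 - (1)*R3:  [  0   0   0   3  12 ]
Row echelon form:
[ 6  1   2   4  |  17 ]
[ 0  2   4   4  |  -6 ]
[ 0  0  -5  -6  |  -4 ]
[ 0  0   0   3  |  12 ]
Back-substitution:
s = (12) / 3 = 4
r = (-4 - (-6)*(4)) / -5 = -4
q = (-6 - (4)*(-4) - (4)*(4)) / 2 = -3
p = (17 - (1)*(-3) - (2)*(-4) - (4)*(4)) / 6 = 2

(2, -3, -4, 4)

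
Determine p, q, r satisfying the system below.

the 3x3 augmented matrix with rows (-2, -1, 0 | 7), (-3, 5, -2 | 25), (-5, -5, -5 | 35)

Forward elimination on [A|b]:
R2 <- R2 - (3/2)*R1:  [    0  13/2    -2  29/2 ]
R3 <- R3 - (5/2)*R1:  [    0  -5/2    -5  35/2 ]
R3 <- R3 - (-5/13)*R2:  [      0       0  -75/13  300/13 ]
Row echelon form:
[ -2    -1       0  |       7 ]
[  0  13/2      -2  |    29/2 ]
[  0     0  -75/13  |  300/13 ]
Back-substitution:
r = (300/13) / (-75/13) = -4
q = (29/2 - (-2)*(-4)) / (13/2) = 1
p = (7 - (-1)*(1)) / -2 = -4

(-4, 1, -4)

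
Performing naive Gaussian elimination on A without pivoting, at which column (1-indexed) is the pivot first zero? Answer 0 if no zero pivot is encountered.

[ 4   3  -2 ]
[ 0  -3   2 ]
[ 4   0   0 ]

Naive forward elimination:
R3 <- R3 - (1)*R1:  [  0  -3   2 ]
R3 <- R3 - (1)*R2:  [ 0  0  0 ]
Matrix at this point:
[ 4   3  -2 ]
[ 0  -3   2 ]
[ 0   0   0 ]
Pivot entry (3,3) in the last row is zero and there are no rows below to swap with -> zero pivot in column 3 (A is singular).

first zero-pivot column = 3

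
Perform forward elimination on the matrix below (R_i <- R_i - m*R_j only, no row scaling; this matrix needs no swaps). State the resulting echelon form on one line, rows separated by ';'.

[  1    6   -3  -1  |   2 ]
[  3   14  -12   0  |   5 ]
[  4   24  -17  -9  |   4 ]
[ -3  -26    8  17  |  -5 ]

REF = [1 6 -3 -1 2; 0 -4 -3 3 -1; 0 0 -5 -5 -4; 0 0 0 3 -1]

Forward elimination:
R2 <- R2 - (3)*R1:  [  0  -4  -3   3  -1 ]
R3 <- R3 - (4)*R1:  [  0   0  -5  -5  -4 ]
R4 <- R4 - (-3)*R1:  [  0  -8  -1  14   1 ]
R4 <- R4 - (2)*R2:  [ 0  0  5  8  3 ]
R4 <- R4 - (-1)*R3:  [  0   0   0   3  -1 ]
Row echelon form:
[ 1   6  -3  -1  |   2 ]
[ 0  -4  -3   3  |  -1 ]
[ 0   0  -5  -5  |  -4 ]
[ 0   0   0   3  |  -1 ]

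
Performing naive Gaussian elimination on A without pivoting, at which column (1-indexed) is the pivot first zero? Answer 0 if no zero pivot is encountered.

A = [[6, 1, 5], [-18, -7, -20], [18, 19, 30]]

first zero-pivot column = 0

Naive forward elimination:
R2 <- R2 - (-3)*R1:  [  0  -4  -5 ]
R3 <- R3 - (3)*R1:  [  0  16  15 ]
R3 <- R3 - (-4)*R2:  [  0   0  -5 ]
All pivots nonzero; naive elimination completes without hitting a zero pivot.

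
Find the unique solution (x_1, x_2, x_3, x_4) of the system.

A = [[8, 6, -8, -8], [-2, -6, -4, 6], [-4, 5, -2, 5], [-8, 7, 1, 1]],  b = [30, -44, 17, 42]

(-1, 5, 1, -2)

Forward elimination on [A|b]:
R2 <- R2 - (-1/4)*R1:  [     0   -9/2     -6      4  -73/2 ]
R3 <- R3 - (-1/2)*R1:  [  0   8  -6   1  32 ]
R4 <- R4 - (-1)*R1:  [  0  13  -7  -7  72 ]
R3 <- R3 - (-16/9)*R2:  [      0       0   -50/3    73/9  -296/9 ]
R4 <- R4 - (-26/9)*R2:  [      0       0   -73/3    41/9  -301/9 ]
R4 <- R4 - (73/50)*R3:  [         0          0          0  -1093/150    1093/75 ]
Row echelon form:
[ 8     6     -8         -8  |       30 ]
[ 0  -9/2     -6          4  |    -73/2 ]
[ 0     0  -50/3       73/9  |   -296/9 ]
[ 0     0      0  -1093/150  |  1093/75 ]
Back-substitution:
x_4 = (1093/75) / (-1093/150) = -2
x_3 = (-296/9 - (73/9)*(-2)) / (-50/3) = 1
x_2 = (-73/2 - (-6)*(1) - (4)*(-2)) / (-9/2) = 5
x_1 = (30 - (6)*(5) - (-8)*(1) - (-8)*(-2)) / 8 = -1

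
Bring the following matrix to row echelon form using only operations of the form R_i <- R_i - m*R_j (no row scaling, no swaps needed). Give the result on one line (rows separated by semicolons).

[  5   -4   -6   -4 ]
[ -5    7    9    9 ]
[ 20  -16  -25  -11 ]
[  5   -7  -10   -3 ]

REF = [5 -4 -6 -4; 0 3 3 5; 0 0 -1 5; 0 0 0 1]

Forward elimination:
R2 <- R2 - (-1)*R1:  [ 0  3  3  5 ]
R3 <- R3 - (4)*R1:  [  0   0  -1   5 ]
R4 <- R4 - (1)*R1:  [  0  -3  -4   1 ]
R4 <- R4 - (-1)*R2:  [  0   0  -1   6 ]
R4 <- R4 - (1)*R3:  [ 0  0  0  1 ]
Row echelon form:
[ 5  -4  -6  -4 ]
[ 0   3   3   5 ]
[ 0   0  -1   5 ]
[ 0   0   0   1 ]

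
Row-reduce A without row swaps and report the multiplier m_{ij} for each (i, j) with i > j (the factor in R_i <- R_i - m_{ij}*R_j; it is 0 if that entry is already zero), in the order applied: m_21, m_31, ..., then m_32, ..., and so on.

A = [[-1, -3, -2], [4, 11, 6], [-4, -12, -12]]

Forward elimination:
R2 <- R2 - (-4)*R1:  [  0  -1  -2 ]
R3 <- R3 - (4)*R1:  [  0   0  -4 ]
R3: entry in column 2 is already 0 -> m_{32} = 0 (no row operation needed)
Multipliers (in order of application): m_{21} = -4, m_{31} = 4, m_{32} = 0

multipliers: -4, 4, 0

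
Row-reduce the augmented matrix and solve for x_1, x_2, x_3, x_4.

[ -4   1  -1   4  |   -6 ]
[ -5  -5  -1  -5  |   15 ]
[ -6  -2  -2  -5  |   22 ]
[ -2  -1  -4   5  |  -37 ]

Forward elimination on [A|b]:
R2 <- R2 - (5/4)*R1:  [     0  -25/4    1/4    -10   45/2 ]
R3 <- R3 - (3/2)*R1:  [    0  -7/2  -1/2   -11    31 ]
R4 <- R4 - (1/2)*R1:  [    0  -3/2  -7/2     3   -34 ]
R3 <- R3 - (14/25)*R2:  [      0       0  -16/25   -27/5    92/5 ]
R4 <- R4 - (6/25)*R2:  [      0       0  -89/25    27/5  -197/5 ]
R4 <- R4 - (89/16)*R3:  [      0       0       0  567/16  -567/4 ]
Row echelon form:
[ -4      1      -1       4  |      -6 ]
[  0  -25/4     1/4     -10  |    45/2 ]
[  0      0  -16/25   -27/5  |    92/5 ]
[  0      0       0  567/16  |  -567/4 ]
Back-substitution:
x_4 = (-567/4) / (567/16) = -4
x_3 = (92/5 - (-27/5)*(-4)) / (-16/25) = 5
x_2 = (45/2 - (1/4)*(5) - (-10)*(-4)) / (-25/4) = 3
x_1 = (-6 - (1)*(3) - (-1)*(5) - (4)*(-4)) / -4 = -3

(-3, 3, 5, -4)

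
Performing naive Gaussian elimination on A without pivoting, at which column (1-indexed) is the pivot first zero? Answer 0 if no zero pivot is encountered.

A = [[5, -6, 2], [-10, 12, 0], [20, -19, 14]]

Naive forward elimination:
R2 <- R2 - (-2)*R1:  [ 0  0  4 ]
R3 <- R3 - (4)*R1:  [ 0  5  6 ]
Matrix at this point:
[ 5  -6  2 ]
[ 0   0  4 ]
[ 0   5  6 ]
Pivot entry (2,2) is zero but row 3 has 5 in column 2 -> naive elimination stops; a row interchange (e.g. R2 <-> R3) would be required here.

first zero-pivot column = 2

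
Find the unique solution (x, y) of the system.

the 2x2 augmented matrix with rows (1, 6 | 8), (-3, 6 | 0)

Forward elimination on [A|b]:
R2 <- R2 - (-3)*R1:  [  0  24  24 ]
Row echelon form:
[ 1   6  |   8 ]
[ 0  24  |  24 ]
Back-substitution:
y = (24) / 24 = 1
x = (8 - (6)*(1)) / 1 = 2

(2, 1)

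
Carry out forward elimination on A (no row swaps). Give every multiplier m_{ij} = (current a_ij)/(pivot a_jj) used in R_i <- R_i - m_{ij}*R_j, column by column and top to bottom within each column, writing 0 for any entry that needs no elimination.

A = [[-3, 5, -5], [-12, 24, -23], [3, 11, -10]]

multipliers: 4, -1, 4

Forward elimination:
R2 <- R2 - (4)*R1:  [  0   4  -3 ]
R3 <- R3 - (-1)*R1:  [   0   16  -15 ]
R3 <- R3 - (4)*R2:  [  0   0  -3 ]
Multipliers (in order of application): m_{21} = 4, m_{31} = -1, m_{32} = 4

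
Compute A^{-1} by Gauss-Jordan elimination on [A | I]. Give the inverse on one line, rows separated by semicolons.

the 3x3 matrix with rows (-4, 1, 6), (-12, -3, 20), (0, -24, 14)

inverse = [73/24 -79/72 19/72; 7/6 -7/18 1/18; 2 -2/3 1/6]

Gauss-Jordan on [A | I]:
R1 <- (1/-4)*R1:  [    1  -1/4  -3/2  |  -1/4     0     0 ]
R2 <- R2 - (-12)*R1:  [  0  -6   2  |  -3   1   0 ]
R2 <- (1/-6)*R2:  [    0     1  -1/3  |   1/2  -1/6     0 ]
R1 <- R1 - (-1/4)*R2:  [      1       0  -19/12  |    -1/8   -1/24       0 ]
R3 <- R3 - (-24)*R2:  [  0   0   6  |  12  -4   1 ]
R3 <- (1/6)*R3:  [    0     0     1  |     2  -2/3   1/6 ]
R1 <- R1 - (-19/12)*R3:  [      1       0       0  |   73/24  -79/72   19/72 ]
R2 <- R2 - (-1/3)*R3:  [     0      1      0  |    7/6  -7/18   1/18 ]
Right block of [I | A^{-1}] is the inverse:
[ 73/24  -79/72  19/72 ]
[   7/6   -7/18   1/18 ]
[     2    -2/3    1/6 ]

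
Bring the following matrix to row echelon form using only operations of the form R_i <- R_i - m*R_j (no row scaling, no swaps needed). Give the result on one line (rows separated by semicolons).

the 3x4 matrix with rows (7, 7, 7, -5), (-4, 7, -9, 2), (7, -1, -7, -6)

REF = [7 7 7 -5; 0 11 -5 -6/7; 0 0 -194/11 -125/77]

Forward elimination:
R2 <- R2 - (-4/7)*R1:  [    0    11    -5  -6/7 ]
R3 <- R3 - (1)*R1:  [   0   -8  -14   -1 ]
R3 <- R3 - (-8/11)*R2:  [       0        0  -194/11  -125/77 ]
Row echelon form:
[ 7   7        7       -5 ]
[ 0  11       -5     -6/7 ]
[ 0   0  -194/11  -125/77 ]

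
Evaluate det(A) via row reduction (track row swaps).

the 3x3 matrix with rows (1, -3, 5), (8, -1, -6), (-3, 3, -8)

Forward elimination:
R2 <- R2 - (8)*R1:  [   0   23  -46 ]
R3 <- R3 - (-3)*R1:  [  0  -6   7 ]
R3 <- R3 - (-6/23)*R2:  [  0   0  -5 ]
Upper-triangular form:
[ 1  -3    5 ]
[ 0  23  -46 ]
[ 0   0   -5 ]
det(A) = (-1)^0 * (1) * (23) * (-5) = -115  (0 row swaps -> sign +1)

det(A) = -115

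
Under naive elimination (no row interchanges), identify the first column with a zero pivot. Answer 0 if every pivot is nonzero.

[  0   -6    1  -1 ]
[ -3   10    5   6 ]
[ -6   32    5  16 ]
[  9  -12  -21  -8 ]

Naive forward elimination:
Pivot entry (1,1) is zero but row 2 has -3 in column 1 -> naive elimination stops; a row interchange (e.g. R1 <-> R2) would be required here.

first zero-pivot column = 1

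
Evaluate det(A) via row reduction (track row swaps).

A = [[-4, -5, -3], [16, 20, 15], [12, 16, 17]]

det(A) = 12

Forward elimination:
R2 <- R2 - (-4)*R1:  [ 0  0  3 ]
R3 <- R3 - (-3)*R1:  [ 0  1  8 ]
R2 <-> R3   (pivot in column 2 was zero)
[ -4  -5  -3 ]
[  0   1   8 ]
[  0   0   3 ]
Upper-triangular form:
[ -4  -5  -3 ]
[  0   1   8 ]
[  0   0   3 ]
det(A) = (-1)^1 * (-4) * (1) * (3) = 12  (1 row swap -> sign -1)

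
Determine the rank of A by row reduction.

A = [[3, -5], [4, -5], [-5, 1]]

Row reduction:
R2 <- R2 - (4/3)*R1:  [   0  5/3 ]
R3 <- R3 - (-5/3)*R1:  [     0  -22/3 ]
R3 <- R3 - (-22/5)*R2:  [ 0  0 ]
Row echelon form:
[ 3   -5 ]
[ 0  5/3 ]
[ 0    0 ]
Nonzero rows / pivot columns: 2

rank(A) = 2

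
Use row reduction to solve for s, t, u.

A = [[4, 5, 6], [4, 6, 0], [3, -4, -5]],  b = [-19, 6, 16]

(0, 1, -4)

Forward elimination on [A|b]:
R2 <- R2 - (1)*R1:  [  0   1  -6  25 ]
R3 <- R3 - (3/4)*R1:  [     0  -31/4  -19/2  121/4 ]
R3 <- R3 - (-31/4)*R2:  [   0    0  -56  224 ]
Row echelon form:
[ 4  5    6  |  -19 ]
[ 0  1   -6  |   25 ]
[ 0  0  -56  |  224 ]
Back-substitution:
u = (224) / -56 = -4
t = (25 - (-6)*(-4)) / 1 = 1
s = (-19 - (5)*(1) - (6)*(-4)) / 4 = 0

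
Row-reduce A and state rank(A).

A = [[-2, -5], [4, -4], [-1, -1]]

Row reduction:
R2 <- R2 - (-2)*R1:  [   0  -14 ]
R3 <- R3 - (1/2)*R1:  [   0  3/2 ]
R3 <- R3 - (-3/28)*R2:  [ 0  0 ]
Row echelon form:
[ -2   -5 ]
[  0  -14 ]
[  0    0 ]
Nonzero rows / pivot columns: 2

rank(A) = 2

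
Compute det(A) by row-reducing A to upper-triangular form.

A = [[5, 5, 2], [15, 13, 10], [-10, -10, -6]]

det(A) = 20

Forward elimination:
R2 <- R2 - (3)*R1:  [  0  -2   4 ]
R3 <- R3 - (-2)*R1:  [  0   0  -2 ]
Upper-triangular form:
[ 5   5   2 ]
[ 0  -2   4 ]
[ 0   0  -2 ]
det(A) = (-1)^0 * (5) * (-2) * (-2) = 20  (0 row swaps -> sign +1)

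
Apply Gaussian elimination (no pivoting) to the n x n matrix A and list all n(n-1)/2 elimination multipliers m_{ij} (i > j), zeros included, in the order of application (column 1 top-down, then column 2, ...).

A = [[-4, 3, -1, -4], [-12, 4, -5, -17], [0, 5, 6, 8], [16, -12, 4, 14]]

multipliers: 3, 0, -4, -1, 0, 0

Forward elimination:
R2 <- R2 - (3)*R1:  [  0  -5  -2  -5 ]
R3: entry in column 1 is already 0 -> m_{31} = 0 (no row operation needed)
R4 <- R4 - (-4)*R1:  [  0   0   0  -2 ]
R3 <- R3 - (-1)*R2:  [ 0  0  4  3 ]
R4: entry in column 2 is already 0 -> m_{42} = 0 (no row operation needed)
R4: entry in column 3 is already 0 -> m_{43} = 0 (no row operation needed)
Multipliers (in order of application): m_{21} = 3, m_{31} = 0, m_{41} = -4, m_{32} = -1, m_{42} = 0, m_{43} = 0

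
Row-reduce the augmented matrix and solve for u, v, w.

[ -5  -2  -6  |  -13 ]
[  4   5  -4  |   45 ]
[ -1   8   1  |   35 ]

(3, 5, -2)

Forward elimination on [A|b]:
R2 <- R2 - (-4/5)*R1:  [     0   17/5  -44/5  173/5 ]
R3 <- R3 - (1/5)*R1:  [     0   42/5   11/5  188/5 ]
R3 <- R3 - (42/17)*R2:  [       0        0   407/17  -814/17 ]
Row echelon form:
[ -5    -2      -6  |      -13 ]
[  0  17/5   -44/5  |    173/5 ]
[  0     0  407/17  |  -814/17 ]
Back-substitution:
w = (-814/17) / (407/17) = -2
v = (173/5 - (-44/5)*(-2)) / (17/5) = 5
u = (-13 - (-2)*(5) - (-6)*(-2)) / -5 = 3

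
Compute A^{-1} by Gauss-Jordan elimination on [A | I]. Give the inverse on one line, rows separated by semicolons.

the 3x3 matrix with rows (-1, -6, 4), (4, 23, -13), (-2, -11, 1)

inverse = [30 19/2 7/2; -11/2 -7/4 -3/4; -1/2 -1/4 -1/4]

Gauss-Jordan on [A | I]:
R1 <- (1/-1)*R1:  [  1   6  -4  |  -1   0   0 ]
R2 <- R2 - (4)*R1:  [  0  -1   3  |   4   1   0 ]
R3 <- R3 - (-2)*R1:  [  0   1  -7  |  -2   0   1 ]
R2 <- (1/-1)*R2:  [  0   1  -3  |  -4  -1   0 ]
R1 <- R1 - (6)*R2:  [  1   0  14  |  23   6   0 ]
R3 <- R3 - (1)*R2:  [  0   0  -4  |   2   1   1 ]
R3 <- (1/-4)*R3:  [    0     0     1  |  -1/2  -1/4  -1/4 ]
R1 <- R1 - (14)*R3:  [    1     0     0  |    30  19/2   7/2 ]
R2 <- R2 - (-3)*R3:  [     0      1      0  |  -11/2   -7/4   -3/4 ]
Right block of [I | A^{-1}] is the inverse:
[    30  19/2   7/2 ]
[ -11/2  -7/4  -3/4 ]
[  -1/2  -1/4  -1/4 ]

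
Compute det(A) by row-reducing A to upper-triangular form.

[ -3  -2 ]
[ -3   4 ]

det(A) = -18

Forward elimination:
R2 <- R2 - (1)*R1:  [ 0  6 ]
Upper-triangular form:
[ -3  -2 ]
[  0   6 ]
det(A) = (-1)^0 * (-3) * (6) = -18  (0 row swaps -> sign +1)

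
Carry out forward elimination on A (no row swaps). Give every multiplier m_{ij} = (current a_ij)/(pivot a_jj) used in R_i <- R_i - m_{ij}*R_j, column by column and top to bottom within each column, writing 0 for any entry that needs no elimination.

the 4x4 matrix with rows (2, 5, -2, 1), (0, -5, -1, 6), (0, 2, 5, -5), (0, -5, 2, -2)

multipliers: 0, 0, 0, -2/5, 1, 15/23

Forward elimination:
R2: entry in column 1 is already 0 -> m_{21} = 0 (no row operation needed)
R3: entry in column 1 is already 0 -> m_{31} = 0 (no row operation needed)
R4: entry in column 1 is already 0 -> m_{41} = 0 (no row operation needed)
R3 <- R3 - (-2/5)*R2:  [     0      0   23/5  -13/5 ]
R4 <- R4 - (1)*R2:  [  0   0   3  -8 ]
R4 <- R4 - (15/23)*R3:  [       0        0        0  -145/23 ]
Multipliers (in order of application): m_{21} = 0, m_{31} = 0, m_{41} = 0, m_{32} = -2/5, m_{42} = 1, m_{43} = 15/23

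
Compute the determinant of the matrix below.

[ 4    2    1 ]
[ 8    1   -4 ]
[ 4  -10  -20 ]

det(A) = -36

Forward elimination:
R2 <- R2 - (2)*R1:  [  0  -3  -6 ]
R3 <- R3 - (1)*R1:  [   0  -12  -21 ]
R3 <- R3 - (4)*R2:  [ 0  0  3 ]
Upper-triangular form:
[ 4   2   1 ]
[ 0  -3  -6 ]
[ 0   0   3 ]
det(A) = (-1)^0 * (4) * (-3) * (3) = -36  (0 row swaps -> sign +1)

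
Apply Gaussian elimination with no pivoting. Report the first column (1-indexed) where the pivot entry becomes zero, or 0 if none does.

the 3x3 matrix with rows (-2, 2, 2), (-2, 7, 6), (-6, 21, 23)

first zero-pivot column = 0

Naive forward elimination:
R2 <- R2 - (1)*R1:  [ 0  5  4 ]
R3 <- R3 - (3)*R1:  [  0  15  17 ]
R3 <- R3 - (3)*R2:  [ 0  0  5 ]
All pivots nonzero; naive elimination completes without hitting a zero pivot.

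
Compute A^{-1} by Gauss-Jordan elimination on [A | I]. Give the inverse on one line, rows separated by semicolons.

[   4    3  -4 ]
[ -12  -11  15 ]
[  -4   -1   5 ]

Gauss-Jordan on [A | I]:
R1 <- (1/4)*R1:  [   1  3/4   -1  |  1/4    0    0 ]
R2 <- R2 - (-12)*R1:  [  0  -2   3  |   3   1   0 ]
R3 <- R3 - (-4)*R1:  [ 0  2  1  |  1  0  1 ]
R2 <- (1/-2)*R2:  [    0     1  -3/2  |  -3/2  -1/2     0 ]
R1 <- R1 - (3/4)*R2:  [    1     0   1/8  |  11/8   3/8     0 ]
R3 <- R3 - (2)*R2:  [ 0  0  4  |  4  1  1 ]
R3 <- (1/4)*R3:  [   0    0    1  |    1  1/4  1/4 ]
R1 <- R1 - (1/8)*R3:  [     1      0      0  |    5/4  11/32  -1/32 ]
R2 <- R2 - (-3/2)*R3:  [    0     1     0  |     0  -1/8   3/8 ]
Right block of [I | A^{-1}] is the inverse:
[ 5/4  11/32  -1/32 ]
[   0   -1/8    3/8 ]
[   1    1/4    1/4 ]

inverse = [5/4 11/32 -1/32; 0 -1/8 3/8; 1 1/4 1/4]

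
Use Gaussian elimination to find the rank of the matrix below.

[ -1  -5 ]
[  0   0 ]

rank(A) = 1

Row reduction:
Row echelon form:
[ -1  -5 ]
[  0   0 ]
Nonzero rows / pivot columns: 1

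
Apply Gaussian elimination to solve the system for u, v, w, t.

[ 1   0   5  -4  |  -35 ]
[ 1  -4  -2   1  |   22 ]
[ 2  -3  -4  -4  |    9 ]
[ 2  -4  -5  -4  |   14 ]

(5, -1, -4, 5)

Forward elimination on [A|b]:
R2 <- R2 - (1)*R1:  [  0  -4  -7   5  57 ]
R3 <- R3 - (2)*R1:  [   0   -3  -14    4   79 ]
R4 <- R4 - (2)*R1:  [   0   -4  -15    4   84 ]
R3 <- R3 - (3/4)*R2:  [     0      0  -35/4    1/4  145/4 ]
R4 <- R4 - (1)*R2:  [  0   0  -8  -1  27 ]
R4 <- R4 - (32/35)*R3:  [      0       0       0  -43/35   -43/7 ]
Row echelon form:
[ 1   0      5      -4  |    -35 ]
[ 0  -4     -7       5  |     57 ]
[ 0   0  -35/4     1/4  |  145/4 ]
[ 0   0      0  -43/35  |  -43/7 ]
Back-substitution:
t = (-43/7) / (-43/35) = 5
w = (145/4 - (1/4)*(5)) / (-35/4) = -4
v = (57 - (-7)*(-4) - (5)*(5)) / -4 = -1
u = (-35 - (5)*(-4) - (-4)*(5)) / 1 = 5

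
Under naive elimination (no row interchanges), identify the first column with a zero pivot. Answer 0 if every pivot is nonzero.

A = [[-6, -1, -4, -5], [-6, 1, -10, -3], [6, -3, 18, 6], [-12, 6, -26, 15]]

Naive forward elimination:
R2 <- R2 - (1)*R1:  [  0   2  -6   2 ]
R3 <- R3 - (-1)*R1:  [  0  -4  14   1 ]
R4 <- R4 - (2)*R1:  [   0    8  -18   25 ]
R3 <- R3 - (-2)*R2:  [ 0  0  2  5 ]
R4 <- R4 - (4)*R2:  [  0   0   6  17 ]
R4 <- R4 - (3)*R3:  [ 0  0  0  2 ]
All pivots nonzero; naive elimination completes without hitting a zero pivot.

first zero-pivot column = 0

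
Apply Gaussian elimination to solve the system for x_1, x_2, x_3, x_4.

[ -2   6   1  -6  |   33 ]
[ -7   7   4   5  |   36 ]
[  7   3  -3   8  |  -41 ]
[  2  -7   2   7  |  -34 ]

Forward elimination on [A|b]:
R2 <- R2 - (7/2)*R1:  [      0     -14     1/2      26  -159/2 ]
R3 <- R3 - (-7/2)*R1:  [     0     24    1/2    -13  149/2 ]
R4 <- R4 - (-1)*R1:  [  0  -1   3   1  -1 ]
R3 <- R3 - (-12/7)*R2:  [       0        0    19/14    221/7  -865/14 ]
R4 <- R4 - (1/14)*R2:  [      0       0   83/28    -6/7  131/28 ]
R4 <- R4 - (83/38)*R3:  [        0         0         0  -2653/38   2653/19 ]
Row echelon form:
[ -2    6      1        -6  |       33 ]
[  0  -14    1/2        26  |   -159/2 ]
[  0    0  19/14     221/7  |  -865/14 ]
[  0    0      0  -2653/38  |  2653/19 ]
Back-substitution:
x_4 = (2653/19) / (-2653/38) = -2
x_3 = (-865/14 - (221/7)*(-2)) / (19/14) = 1
x_2 = (-159/2 - (1/2)*(1) - (26)*(-2)) / -14 = 2
x_1 = (33 - (6)*(2) - (1)*(1) - (-6)*(-2)) / -2 = -4

(-4, 2, 1, -2)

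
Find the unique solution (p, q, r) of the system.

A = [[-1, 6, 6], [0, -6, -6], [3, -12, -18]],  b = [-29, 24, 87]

(5, 0, -4)

Forward elimination on [A|b]:
R3 <- R3 - (-3)*R1:  [ 0  6  0  0 ]
R3 <- R3 - (-1)*R2:  [  0   0  -6  24 ]
Row echelon form:
[ -1   6   6  |  -29 ]
[  0  -6  -6  |   24 ]
[  0   0  -6  |   24 ]
Back-substitution:
r = (24) / -6 = -4
q = (24 - (-6)*(-4)) / -6 = 0
p = (-29 - (6)*(0) - (6)*(-4)) / -1 = 5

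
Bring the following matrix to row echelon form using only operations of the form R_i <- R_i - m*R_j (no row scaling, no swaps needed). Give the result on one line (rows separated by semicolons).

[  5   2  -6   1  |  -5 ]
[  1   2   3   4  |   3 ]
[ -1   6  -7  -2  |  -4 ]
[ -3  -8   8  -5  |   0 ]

REF = [5 2 -6 1 -5; 0 8/5 21/5 19/5 4; 0 0 -25 -17 -21; 0 0 0 -169/50 -469/100]

Forward elimination:
R2 <- R2 - (1/5)*R1:  [    0   8/5  21/5  19/5     4 ]
R3 <- R3 - (-1/5)*R1:  [     0   32/5  -41/5   -9/5     -5 ]
R4 <- R4 - (-3/5)*R1:  [     0  -34/5   22/5  -22/5     -3 ]
R3 <- R3 - (4)*R2:  [   0    0  -25  -17  -21 ]
R4 <- R4 - (-17/4)*R2:  [    0     0  89/4  47/4    14 ]
R4 <- R4 - (-89/100)*R3:  [        0         0         0   -169/50  -469/100 ]
Row echelon form:
[ 5    2    -6        1  |        -5 ]
[ 0  8/5  21/5     19/5  |         4 ]
[ 0    0   -25      -17  |       -21 ]
[ 0    0     0  -169/50  |  -469/100 ]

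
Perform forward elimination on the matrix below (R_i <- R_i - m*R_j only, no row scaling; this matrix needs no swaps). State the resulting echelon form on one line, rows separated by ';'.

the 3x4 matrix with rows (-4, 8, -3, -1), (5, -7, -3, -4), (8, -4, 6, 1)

Forward elimination:
R2 <- R2 - (-5/4)*R1:  [     0      3  -27/4  -21/4 ]
R3 <- R3 - (-2)*R1:  [  0  12   0  -1 ]
R3 <- R3 - (4)*R2:  [  0   0  27  20 ]
Row echelon form:
[ -4  8     -3     -1 ]
[  0  3  -27/4  -21/4 ]
[  0  0     27     20 ]

REF = [-4 8 -3 -1; 0 3 -27/4 -21/4; 0 0 27 20]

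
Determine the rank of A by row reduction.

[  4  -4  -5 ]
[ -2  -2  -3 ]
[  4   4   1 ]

rank(A) = 3

Row reduction:
R2 <- R2 - (-1/2)*R1:  [     0     -4  -11/2 ]
R3 <- R3 - (1)*R1:  [ 0  8  6 ]
R3 <- R3 - (-2)*R2:  [  0   0  -5 ]
Row echelon form:
[ 4  -4     -5 ]
[ 0  -4  -11/2 ]
[ 0   0     -5 ]
Nonzero rows / pivot columns: 3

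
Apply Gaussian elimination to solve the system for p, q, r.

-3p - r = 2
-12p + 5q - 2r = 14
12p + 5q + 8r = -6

(0, 2, -2)

Forward elimination on [A|b]:
R2 <- R2 - (4)*R1:  [ 0  5  2  6 ]
R3 <- R3 - (-4)*R1:  [ 0  5  4  2 ]
R3 <- R3 - (1)*R2:  [  0   0   2  -4 ]
Row echelon form:
[ -3  0  -1  |   2 ]
[  0  5   2  |   6 ]
[  0  0   2  |  -4 ]
Back-substitution:
r = (-4) / 2 = -2
q = (6 - (2)*(-2)) / 5 = 2
p = (2 - (-1)*(-2)) / -3 = 0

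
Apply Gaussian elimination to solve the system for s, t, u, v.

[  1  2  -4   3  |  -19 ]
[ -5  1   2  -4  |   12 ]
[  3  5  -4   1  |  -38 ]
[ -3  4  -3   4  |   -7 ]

Forward elimination on [A|b]:
R2 <- R2 - (-5)*R1:  [   0   11  -18   11  -83 ]
R3 <- R3 - (3)*R1:  [  0  -1   8  -8  19 ]
R4 <- R4 - (-3)*R1:  [   0   10  -15   13  -64 ]
R3 <- R3 - (-1/11)*R2:  [      0       0   70/11      -7  126/11 ]
R4 <- R4 - (10/11)*R2:  [      0       0   15/11       3  126/11 ]
R4 <- R4 - (3/14)*R3:  [   0    0    0  9/2    9 ]
Row echelon form:
[ 1   2     -4    3  |     -19 ]
[ 0  11    -18   11  |     -83 ]
[ 0   0  70/11   -7  |  126/11 ]
[ 0   0      0  9/2  |       9 ]
Back-substitution:
v = (9) / (9/2) = 2
u = (126/11 - (-7)*(2)) / (70/11) = 4
t = (-83 - (-18)*(4) - (11)*(2)) / 11 = -3
s = (-19 - (2)*(-3) - (-4)*(4) - (3)*(2)) / 1 = -3

(-3, -3, 4, 2)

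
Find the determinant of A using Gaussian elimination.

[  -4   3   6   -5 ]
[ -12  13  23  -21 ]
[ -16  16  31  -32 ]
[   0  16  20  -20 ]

Forward elimination:
R2 <- R2 - (3)*R1:  [  0   4   5  -6 ]
R3 <- R3 - (4)*R1:  [   0    4    7  -12 ]
R3 <- R3 - (1)*R2:  [  0   0   2  -6 ]
R4 <- R4 - (4)*R2:  [ 0  0  0  4 ]
Upper-triangular form:
[ -4  3  6  -5 ]
[  0  4  5  -6 ]
[  0  0  2  -6 ]
[  0  0  0   4 ]
det(A) = (-1)^0 * (-4) * (4) * (2) * (4) = -128  (0 row swaps -> sign +1)

det(A) = -128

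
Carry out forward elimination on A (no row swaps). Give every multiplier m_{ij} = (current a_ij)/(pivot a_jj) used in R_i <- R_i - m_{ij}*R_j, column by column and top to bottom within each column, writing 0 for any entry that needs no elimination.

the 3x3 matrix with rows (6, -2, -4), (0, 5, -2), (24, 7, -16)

Forward elimination:
R2: entry in column 1 is already 0 -> m_{21} = 0 (no row operation needed)
R3 <- R3 - (4)*R1:  [  0  15   0 ]
R3 <- R3 - (3)*R2:  [ 0  0  6 ]
Multipliers (in order of application): m_{21} = 0, m_{31} = 4, m_{32} = 3

multipliers: 0, 4, 3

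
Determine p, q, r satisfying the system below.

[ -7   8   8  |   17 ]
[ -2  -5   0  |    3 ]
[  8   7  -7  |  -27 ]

(1, -1, 4)

Forward elimination on [A|b]:
R2 <- R2 - (2/7)*R1:  [     0  -51/7  -16/7  -13/7 ]
R3 <- R3 - (-8/7)*R1:  [     0  113/7   15/7  -53/7 ]
R3 <- R3 - (-113/51)*R2:  [       0        0  -149/51  -596/51 ]
Row echelon form:
[ -7      8        8  |       17 ]
[  0  -51/7    -16/7  |    -13/7 ]
[  0      0  -149/51  |  -596/51 ]
Back-substitution:
r = (-596/51) / (-149/51) = 4
q = (-13/7 - (-16/7)*(4)) / (-51/7) = -1
p = (17 - (8)*(-1) - (8)*(4)) / -7 = 1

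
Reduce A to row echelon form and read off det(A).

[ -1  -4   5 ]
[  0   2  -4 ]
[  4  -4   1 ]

Forward elimination:
R3 <- R3 - (-4)*R1:  [   0  -20   21 ]
R3 <- R3 - (-10)*R2:  [   0    0  -19 ]
Upper-triangular form:
[ -1  -4    5 ]
[  0   2   -4 ]
[  0   0  -19 ]
det(A) = (-1)^0 * (-1) * (2) * (-19) = 38  (0 row swaps -> sign +1)

det(A) = 38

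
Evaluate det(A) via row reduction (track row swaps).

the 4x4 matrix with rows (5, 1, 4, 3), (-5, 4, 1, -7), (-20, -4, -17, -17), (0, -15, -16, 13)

det(A) = -150

Forward elimination:
R2 <- R2 - (-1)*R1:  [  0   5   5  -4 ]
R3 <- R3 - (-4)*R1:  [  0   0  -1  -5 ]
R4 <- R4 - (-3)*R2:  [  0   0  -1   1 ]
R4 <- R4 - (1)*R3:  [ 0  0  0  6 ]
Upper-triangular form:
[ 5  1   4   3 ]
[ 0  5   5  -4 ]
[ 0  0  -1  -5 ]
[ 0  0   0   6 ]
det(A) = (-1)^0 * (5) * (5) * (-1) * (6) = -150  (0 row swaps -> sign +1)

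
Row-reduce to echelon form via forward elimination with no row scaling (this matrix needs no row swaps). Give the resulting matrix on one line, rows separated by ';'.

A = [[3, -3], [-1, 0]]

Forward elimination:
R2 <- R2 - (-1/3)*R1:  [  0  -1 ]
Row echelon form:
[ 3  -3 ]
[ 0  -1 ]

REF = [3 -3; 0 -1]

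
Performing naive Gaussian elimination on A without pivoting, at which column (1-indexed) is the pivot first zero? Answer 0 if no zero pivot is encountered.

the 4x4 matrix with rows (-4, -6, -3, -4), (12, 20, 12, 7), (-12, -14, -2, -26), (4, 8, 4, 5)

Naive forward elimination:
R2 <- R2 - (-3)*R1:  [  0   2   3  -5 ]
R3 <- R3 - (3)*R1:  [   0    4    7  -14 ]
R4 <- R4 - (-1)*R1:  [ 0  2  1  1 ]
R3 <- R3 - (2)*R2:  [  0   0   1  -4 ]
R4 <- R4 - (1)*R2:  [  0   0  -2   6 ]
R4 <- R4 - (-2)*R3:  [  0   0   0  -2 ]
All pivots nonzero; naive elimination completes without hitting a zero pivot.

first zero-pivot column = 0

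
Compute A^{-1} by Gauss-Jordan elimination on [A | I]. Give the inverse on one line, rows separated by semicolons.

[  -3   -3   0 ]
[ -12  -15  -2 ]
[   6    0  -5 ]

Gauss-Jordan on [A | I]:
R1 <- (1/-3)*R1:  [    1     1     0  |  -1/3     0     0 ]
R2 <- R2 - (-12)*R1:  [  0  -3  -2  |  -4   1   0 ]
R3 <- R3 - (6)*R1:  [  0  -6  -5  |   2   0   1 ]
R2 <- (1/-3)*R2:  [    0     1   2/3  |   4/3  -1/3     0 ]
R1 <- R1 - (1)*R2:  [    1     0  -2/3  |  -5/3   1/3     0 ]
R3 <- R3 - (-6)*R2:  [  0   0  -1  |  10  -2   1 ]
R3 <- (1/-1)*R3:  [   0    0    1  |  -10    2   -1 ]
R1 <- R1 - (-2/3)*R3:  [     1      0      0  |  -25/3    5/3   -2/3 ]
R2 <- R2 - (2/3)*R3:  [    0     1     0  |     8  -5/3   2/3 ]
Right block of [I | A^{-1}] is the inverse:
[ -25/3   5/3  -2/3 ]
[     8  -5/3   2/3 ]
[   -10     2    -1 ]

inverse = [-25/3 5/3 -2/3; 8 -5/3 2/3; -10 2 -1]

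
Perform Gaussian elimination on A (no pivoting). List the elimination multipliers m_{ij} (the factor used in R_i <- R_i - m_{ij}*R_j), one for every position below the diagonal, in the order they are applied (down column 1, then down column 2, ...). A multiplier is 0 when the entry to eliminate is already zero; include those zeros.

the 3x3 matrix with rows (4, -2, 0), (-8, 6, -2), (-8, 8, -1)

multipliers: -2, -2, 2

Forward elimination:
R2 <- R2 - (-2)*R1:  [  0   2  -2 ]
R3 <- R3 - (-2)*R1:  [  0   4  -1 ]
R3 <- R3 - (2)*R2:  [ 0  0  3 ]
Multipliers (in order of application): m_{21} = -2, m_{31} = -2, m_{32} = 2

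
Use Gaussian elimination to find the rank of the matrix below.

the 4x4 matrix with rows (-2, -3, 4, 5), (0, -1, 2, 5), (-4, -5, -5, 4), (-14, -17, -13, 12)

rank(A) = 3

Row reduction:
R3 <- R3 - (2)*R1:  [   0    1  -13   -6 ]
R4 <- R4 - (7)*R1:  [   0    4  -41  -23 ]
R3 <- R3 - (-1)*R2:  [   0    0  -11   -1 ]
R4 <- R4 - (-4)*R2:  [   0    0  -33   -3 ]
R4 <- R4 - (3)*R3:  [ 0  0  0  0 ]
Row echelon form:
[ -2  -3    4   5 ]
[  0  -1    2   5 ]
[  0   0  -11  -1 ]
[  0   0    0   0 ]
Nonzero rows / pivot columns: 3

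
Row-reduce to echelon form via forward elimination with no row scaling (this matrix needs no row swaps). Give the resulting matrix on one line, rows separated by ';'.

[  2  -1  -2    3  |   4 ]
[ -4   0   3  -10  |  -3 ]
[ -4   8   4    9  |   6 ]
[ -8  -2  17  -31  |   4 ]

Forward elimination:
R2 <- R2 - (-2)*R1:  [  0  -2  -1  -4   5 ]
R3 <- R3 - (-2)*R1:  [  0   6   0  15  14 ]
R4 <- R4 - (-4)*R1:  [   0   -6    9  -19   20 ]
R3 <- R3 - (-3)*R2:  [  0   0  -3   3  29 ]
R4 <- R4 - (3)*R2:  [  0   0  12  -7   5 ]
R4 <- R4 - (-4)*R3:  [   0    0    0    5  121 ]
Row echelon form:
[ 2  -1  -2   3  |    4 ]
[ 0  -2  -1  -4  |    5 ]
[ 0   0  -3   3  |   29 ]
[ 0   0   0   5  |  121 ]

REF = [2 -1 -2 3 4; 0 -2 -1 -4 5; 0 0 -3 3 29; 0 0 0 5 121]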